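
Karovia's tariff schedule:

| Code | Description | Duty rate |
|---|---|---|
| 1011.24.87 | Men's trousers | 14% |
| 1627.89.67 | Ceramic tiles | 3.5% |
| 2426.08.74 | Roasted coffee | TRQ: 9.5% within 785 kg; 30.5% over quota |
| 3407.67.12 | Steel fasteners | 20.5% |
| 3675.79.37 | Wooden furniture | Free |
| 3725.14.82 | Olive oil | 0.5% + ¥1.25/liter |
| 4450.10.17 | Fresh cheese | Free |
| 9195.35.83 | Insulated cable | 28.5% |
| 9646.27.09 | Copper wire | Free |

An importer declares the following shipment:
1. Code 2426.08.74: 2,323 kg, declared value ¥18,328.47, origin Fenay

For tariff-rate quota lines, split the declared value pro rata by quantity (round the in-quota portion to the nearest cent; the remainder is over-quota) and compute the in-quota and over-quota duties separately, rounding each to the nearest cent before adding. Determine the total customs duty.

¥4,289.52

Line 1 (2426.08.74, Fenay, 2,323 kg, ¥18,328.47):
Code 2426.08.74 is under a tariff-rate quota (threshold 785 kg). In-quota: 785 kg at 9.5%; over-quota: 1,538 kg at 30.5%.
Pro-rata value split: in-quota = ¥18,328.47 × 785/2,323 = ¥6,193.65; over-quota = ¥18,328.47 − ¥6,193.65 = ¥12,134.82.
In-quota duty = ¥6,193.65 × 9.5% = ¥588.40. Over-quota duty = ¥12,134.82 × 30.5% = ¥3,701.12.
Line duty = ¥588.40 + ¥3,701.12 = ¥4,289.52.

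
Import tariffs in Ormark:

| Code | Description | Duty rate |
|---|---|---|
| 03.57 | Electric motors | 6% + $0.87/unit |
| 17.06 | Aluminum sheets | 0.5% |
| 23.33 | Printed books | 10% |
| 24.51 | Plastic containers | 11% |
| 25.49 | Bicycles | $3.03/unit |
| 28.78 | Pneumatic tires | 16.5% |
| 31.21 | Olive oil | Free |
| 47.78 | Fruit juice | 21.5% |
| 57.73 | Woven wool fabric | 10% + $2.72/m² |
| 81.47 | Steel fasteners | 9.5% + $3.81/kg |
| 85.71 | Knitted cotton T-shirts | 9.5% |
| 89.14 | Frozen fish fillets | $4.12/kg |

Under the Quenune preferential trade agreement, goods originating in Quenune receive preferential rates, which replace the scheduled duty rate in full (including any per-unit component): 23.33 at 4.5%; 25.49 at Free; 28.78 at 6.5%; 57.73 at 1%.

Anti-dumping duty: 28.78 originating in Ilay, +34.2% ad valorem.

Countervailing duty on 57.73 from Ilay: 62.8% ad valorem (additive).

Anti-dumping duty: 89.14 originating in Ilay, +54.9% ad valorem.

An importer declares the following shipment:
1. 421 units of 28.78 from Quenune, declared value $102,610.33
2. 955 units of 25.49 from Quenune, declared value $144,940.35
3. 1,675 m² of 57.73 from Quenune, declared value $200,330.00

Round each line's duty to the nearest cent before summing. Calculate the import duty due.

Line 1 (28.78, Quenune, 421 units, $102,610.33):
Base rate for 28.78 is 16.5%.
Origin Quenune qualifies under the Ormark–Quenune agreement and 28.78 is covered: preferential rate 6.5% applies instead.
The additional-duty order on 28.78 targets Ilay, not Quenune; it does not apply.
Duty = $102,610.33 × 6.5% = $6,669.67.
Line 2 (25.49, Quenune, 955 units, $144,940.35):
Base rate for 25.49 is $3.03/unit.
Origin Quenune qualifies under the Ormark–Quenune agreement and 25.49 is covered: preferential rate Free applies instead.
Duty = $144,940.35 × 0% = $0.00.
Line 3 (57.73, Quenune, 1,675 m², $200,330.00):
Base rate for 57.73 is 10% + $2.72/m².
Origin Quenune qualifies under the Ormark–Quenune agreement and 57.73 is covered: preferential rate 1% applies instead.
The additional-duty order on 57.73 targets Ilay, not Quenune; it does not apply.
Duty = $200,330.00 × 1% = $2,003.30.
Total = $6,669.67 + $0.00 + $2,003.30 = $8,672.97.

$8,672.97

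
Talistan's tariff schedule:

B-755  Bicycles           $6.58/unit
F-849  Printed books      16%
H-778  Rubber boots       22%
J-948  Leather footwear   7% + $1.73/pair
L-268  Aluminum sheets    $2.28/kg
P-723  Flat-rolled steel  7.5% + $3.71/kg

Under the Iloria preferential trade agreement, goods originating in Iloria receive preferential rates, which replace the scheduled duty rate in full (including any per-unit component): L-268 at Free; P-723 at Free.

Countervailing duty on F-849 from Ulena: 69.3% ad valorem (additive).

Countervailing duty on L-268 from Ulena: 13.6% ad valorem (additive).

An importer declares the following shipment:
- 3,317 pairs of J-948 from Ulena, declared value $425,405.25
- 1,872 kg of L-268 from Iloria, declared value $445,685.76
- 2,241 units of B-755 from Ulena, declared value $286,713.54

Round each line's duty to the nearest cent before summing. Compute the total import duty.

Line 1 (J-948, Ulena, 3,317 pairs, $425,405.25):
Base rate for J-948 is 7% + $1.73/pair.
Duty = $425,405.25 × 7% + 3,317 × $1.73 = $35,516.78.
Line 2 (L-268, Iloria, 1,872 kg, $445,685.76):
Base rate for L-268 is $2.28/kg.
Origin Iloria qualifies under the Talistan–Iloria agreement and L-268 is covered: preferential rate Free applies instead.
The additional-duty order on L-268 targets Ulena, not Iloria; it does not apply.
Duty = $445,685.76 × 0% = $0.00.
Line 3 (B-755, Ulena, 2,241 units, $286,713.54):
Base rate for B-755 is $6.58/unit.
Duty = 2,241 × $6.58 = $14,745.78.
Total = $35,516.78 + $0.00 + $14,745.78 = $50,262.56.

$50,262.56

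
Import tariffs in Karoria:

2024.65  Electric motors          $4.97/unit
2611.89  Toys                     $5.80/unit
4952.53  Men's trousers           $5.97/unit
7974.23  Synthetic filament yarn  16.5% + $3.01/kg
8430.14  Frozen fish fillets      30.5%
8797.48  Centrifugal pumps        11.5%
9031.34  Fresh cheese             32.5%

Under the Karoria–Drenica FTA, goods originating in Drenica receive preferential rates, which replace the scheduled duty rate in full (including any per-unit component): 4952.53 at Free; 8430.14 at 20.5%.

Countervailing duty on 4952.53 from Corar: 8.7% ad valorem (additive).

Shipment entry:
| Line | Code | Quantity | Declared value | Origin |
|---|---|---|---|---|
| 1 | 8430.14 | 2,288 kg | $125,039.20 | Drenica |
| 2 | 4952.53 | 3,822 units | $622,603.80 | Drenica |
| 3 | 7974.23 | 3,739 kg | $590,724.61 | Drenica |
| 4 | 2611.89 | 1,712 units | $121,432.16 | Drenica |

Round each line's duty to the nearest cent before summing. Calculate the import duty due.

$144,286.59

Line 1 (8430.14, Drenica, 2,288 kg, $125,039.20):
Base rate for 8430.14 is 30.5%.
Origin Drenica qualifies under the Karoria–Drenica agreement and 8430.14 is covered: preferential rate 20.5% applies instead.
Duty = $125,039.20 × 20.5% = $25,633.04.
Line 2 (4952.53, Drenica, 3,822 units, $622,603.80):
Base rate for 4952.53 is $5.97/unit.
Origin Drenica qualifies under the Karoria–Drenica agreement and 4952.53 is covered: preferential rate Free applies instead.
The additional-duty order on 4952.53 targets Corar, not Drenica; it does not apply.
Duty = $622,603.80 × 0% = $0.00.
Line 3 (7974.23, Drenica, 3,739 kg, $590,724.61):
Base rate for 7974.23 is 16.5% + $3.01/kg.
Origin Drenica is the FTA partner but 7974.23 is not on the preference list; base rate stands.
Duty = $590,724.61 × 16.5% + 3,739 × $3.01 = $108,723.95.
Line 4 (2611.89, Drenica, 1,712 units, $121,432.16):
Base rate for 2611.89 is $5.80/unit.
Origin Drenica is the FTA partner but 2611.89 is not on the preference list; base rate stands.
Duty = 1,712 × $5.80 = $9,929.60.
Total = $25,633.04 + $0.00 + $108,723.95 + $9,929.60 = $144,286.59.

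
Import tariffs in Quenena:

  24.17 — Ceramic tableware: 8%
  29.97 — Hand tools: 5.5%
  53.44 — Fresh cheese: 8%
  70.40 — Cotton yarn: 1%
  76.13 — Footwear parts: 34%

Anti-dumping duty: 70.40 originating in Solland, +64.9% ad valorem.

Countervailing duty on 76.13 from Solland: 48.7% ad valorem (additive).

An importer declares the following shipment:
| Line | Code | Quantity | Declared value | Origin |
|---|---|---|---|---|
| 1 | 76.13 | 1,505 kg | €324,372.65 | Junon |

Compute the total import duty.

€110,286.70

Line 1 (76.13, Junon, 1,505 kg, €324,372.65):
Base rate for 76.13 is 34%.
The additional-duty order on 76.13 targets Solland, not Junon; it does not apply.
Duty = €324,372.65 × 34% = €110,286.70.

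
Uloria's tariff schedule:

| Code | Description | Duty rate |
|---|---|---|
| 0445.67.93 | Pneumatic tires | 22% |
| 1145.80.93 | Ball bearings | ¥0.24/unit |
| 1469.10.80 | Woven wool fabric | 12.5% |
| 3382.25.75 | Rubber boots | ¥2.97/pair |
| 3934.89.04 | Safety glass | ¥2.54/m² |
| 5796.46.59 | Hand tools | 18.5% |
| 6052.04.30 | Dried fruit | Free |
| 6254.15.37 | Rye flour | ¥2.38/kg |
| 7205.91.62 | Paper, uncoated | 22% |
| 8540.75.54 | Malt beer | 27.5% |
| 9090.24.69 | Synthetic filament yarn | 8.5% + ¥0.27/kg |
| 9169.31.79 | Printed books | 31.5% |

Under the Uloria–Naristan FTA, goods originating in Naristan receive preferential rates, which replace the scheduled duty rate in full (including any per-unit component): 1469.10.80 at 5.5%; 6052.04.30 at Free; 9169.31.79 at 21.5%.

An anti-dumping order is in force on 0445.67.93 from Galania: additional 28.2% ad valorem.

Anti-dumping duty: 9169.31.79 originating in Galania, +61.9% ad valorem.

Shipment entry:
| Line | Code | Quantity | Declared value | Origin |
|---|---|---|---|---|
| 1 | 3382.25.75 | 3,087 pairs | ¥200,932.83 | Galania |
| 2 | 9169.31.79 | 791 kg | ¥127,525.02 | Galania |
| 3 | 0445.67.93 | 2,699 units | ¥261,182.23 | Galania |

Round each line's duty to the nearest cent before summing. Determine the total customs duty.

¥259,390.24

Line 1 (3382.25.75, Galania, 3,087 pairs, ¥200,932.83):
Base rate for 3382.25.75 is ¥2.97/pair.
Duty = 3,087 × ¥2.97 = ¥9,168.39.
Line 2 (9169.31.79, Galania, 791 kg, ¥127,525.02):
Base rate for 9169.31.79 is 31.5%.
9169.31.79 has an FTA preferential rate, but origin Galania is not Naristan; base rate stands.
Additional duty on 9169.31.79 from Galania: +61.9%. Applied ad valorem rate: 31.5% + 61.9% = 93.4%.
Duty = ¥127,525.02 × 93.4% = ¥119,108.37.
Line 3 (0445.67.93, Galania, 2,699 units, ¥261,182.23):
Base rate for 0445.67.93 is 22%.
Additional duty on 0445.67.93 from Galania: +28.2%. Applied ad valorem rate: 22% + 28.2% = 50.2%.
Duty = ¥261,182.23 × 50.2% = ¥131,113.48.
Total = ¥9,168.39 + ¥119,108.37 + ¥131,113.48 = ¥259,390.24.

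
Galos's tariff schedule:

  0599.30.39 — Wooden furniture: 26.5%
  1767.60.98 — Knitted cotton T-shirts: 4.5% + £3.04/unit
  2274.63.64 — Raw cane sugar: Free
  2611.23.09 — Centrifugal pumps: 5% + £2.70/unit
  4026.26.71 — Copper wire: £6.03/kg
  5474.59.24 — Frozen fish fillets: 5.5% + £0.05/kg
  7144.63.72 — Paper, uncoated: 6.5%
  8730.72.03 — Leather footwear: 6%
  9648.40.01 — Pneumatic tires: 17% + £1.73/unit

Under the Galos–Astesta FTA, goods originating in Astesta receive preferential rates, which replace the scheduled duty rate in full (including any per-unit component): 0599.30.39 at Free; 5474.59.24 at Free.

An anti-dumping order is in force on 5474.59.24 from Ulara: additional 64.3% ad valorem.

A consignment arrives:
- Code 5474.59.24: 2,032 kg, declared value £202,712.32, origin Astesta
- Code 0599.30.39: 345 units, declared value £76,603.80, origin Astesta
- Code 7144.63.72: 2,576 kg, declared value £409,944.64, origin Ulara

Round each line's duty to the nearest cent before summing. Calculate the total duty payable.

Line 1 (5474.59.24, Astesta, 2,032 kg, £202,712.32):
Base rate for 5474.59.24 is 5.5% + £0.05/kg.
Origin Astesta qualifies under the Galos–Astesta agreement and 5474.59.24 is covered: preferential rate Free applies instead.
The additional-duty order on 5474.59.24 targets Ulara, not Astesta; it does not apply.
Duty = £202,712.32 × 0% = £0.00.
Line 2 (0599.30.39, Astesta, 345 units, £76,603.80):
Base rate for 0599.30.39 is 26.5%.
Origin Astesta qualifies under the Galos–Astesta agreement and 0599.30.39 is covered: preferential rate Free applies instead.
Duty = £76,603.80 × 0% = £0.00.
Line 3 (7144.63.72, Ulara, 2,576 kg, £409,944.64):
Base rate for 7144.63.72 is 6.5%.
Duty = £409,944.64 × 6.5% = £26,646.40.
Total = £0.00 + £0.00 + £26,646.40 = £26,646.40.

£26,646.40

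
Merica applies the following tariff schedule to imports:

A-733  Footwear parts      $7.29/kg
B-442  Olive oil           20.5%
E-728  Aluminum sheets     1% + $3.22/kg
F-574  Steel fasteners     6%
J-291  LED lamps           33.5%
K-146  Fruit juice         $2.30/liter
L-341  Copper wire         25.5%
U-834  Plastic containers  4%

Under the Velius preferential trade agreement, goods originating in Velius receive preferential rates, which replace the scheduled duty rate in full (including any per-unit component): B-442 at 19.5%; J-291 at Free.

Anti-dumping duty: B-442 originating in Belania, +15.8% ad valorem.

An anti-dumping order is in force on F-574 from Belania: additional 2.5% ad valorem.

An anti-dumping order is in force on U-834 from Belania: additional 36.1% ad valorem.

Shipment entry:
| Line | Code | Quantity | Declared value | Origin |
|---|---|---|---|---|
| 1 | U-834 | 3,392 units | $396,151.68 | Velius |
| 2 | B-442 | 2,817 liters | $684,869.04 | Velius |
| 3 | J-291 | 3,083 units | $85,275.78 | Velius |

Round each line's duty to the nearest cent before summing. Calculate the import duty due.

$149,395.53

Line 1 (U-834, Velius, 3,392 units, $396,151.68):
Base rate for U-834 is 4%.
Origin Velius is the FTA partner but U-834 is not on the preference list; base rate stands.
The additional-duty order on U-834 targets Belania, not Velius; it does not apply.
Duty = $396,151.68 × 4% = $15,846.07.
Line 2 (B-442, Velius, 2,817 liters, $684,869.04):
Base rate for B-442 is 20.5%.
Origin Velius qualifies under the Merica–Velius agreement and B-442 is covered: preferential rate 19.5% applies instead.
The additional-duty order on B-442 targets Belania, not Velius; it does not apply.
Duty = $684,869.04 × 19.5% = $133,549.46.
Line 3 (J-291, Velius, 3,083 units, $85,275.78):
Base rate for J-291 is 33.5%.
Origin Velius qualifies under the Merica–Velius agreement and J-291 is covered: preferential rate Free applies instead.
Duty = $85,275.78 × 0% = $0.00.
Total = $15,846.07 + $133,549.46 + $0.00 = $149,395.53.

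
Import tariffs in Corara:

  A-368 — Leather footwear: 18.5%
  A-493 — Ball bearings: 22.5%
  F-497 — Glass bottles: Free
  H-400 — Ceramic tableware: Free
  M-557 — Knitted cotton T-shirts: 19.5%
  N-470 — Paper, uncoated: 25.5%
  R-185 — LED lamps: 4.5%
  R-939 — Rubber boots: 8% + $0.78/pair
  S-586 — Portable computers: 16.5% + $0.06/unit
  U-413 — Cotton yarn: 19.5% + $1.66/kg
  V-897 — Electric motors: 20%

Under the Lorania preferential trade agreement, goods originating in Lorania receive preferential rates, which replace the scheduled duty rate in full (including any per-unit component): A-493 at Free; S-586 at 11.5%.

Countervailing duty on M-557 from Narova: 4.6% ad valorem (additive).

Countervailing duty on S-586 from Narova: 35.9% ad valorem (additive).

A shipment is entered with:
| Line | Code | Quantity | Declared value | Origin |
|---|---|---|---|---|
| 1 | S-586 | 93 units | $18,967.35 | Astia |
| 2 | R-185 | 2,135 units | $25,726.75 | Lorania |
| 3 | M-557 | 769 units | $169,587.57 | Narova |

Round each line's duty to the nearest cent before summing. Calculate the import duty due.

Line 1 (S-586, Astia, 93 units, $18,967.35):
Base rate for S-586 is 16.5% + $0.06/unit.
S-586 has an FTA preferential rate, but origin Astia is not Lorania; base rate stands.
The additional-duty order on S-586 targets Narova, not Astia; it does not apply.
Duty = $18,967.35 × 16.5% + 93 × $0.06 = $3,135.19.
Line 2 (R-185, Lorania, 2,135 units, $25,726.75):
Base rate for R-185 is 4.5%.
Origin Lorania is the FTA partner but R-185 is not on the preference list; base rate stands.
Duty = $25,726.75 × 4.5% = $1,157.70.
Line 3 (M-557, Narova, 769 units, $169,587.57):
Base rate for M-557 is 19.5%.
Additional duty on M-557 from Narova: +4.6%. Applied ad valorem rate: 19.5% + 4.6% = 24.1%.
Duty = $169,587.57 × 24.1% = $40,870.60.
Total = $3,135.19 + $1,157.70 + $40,870.60 = $45,163.49.

$45,163.49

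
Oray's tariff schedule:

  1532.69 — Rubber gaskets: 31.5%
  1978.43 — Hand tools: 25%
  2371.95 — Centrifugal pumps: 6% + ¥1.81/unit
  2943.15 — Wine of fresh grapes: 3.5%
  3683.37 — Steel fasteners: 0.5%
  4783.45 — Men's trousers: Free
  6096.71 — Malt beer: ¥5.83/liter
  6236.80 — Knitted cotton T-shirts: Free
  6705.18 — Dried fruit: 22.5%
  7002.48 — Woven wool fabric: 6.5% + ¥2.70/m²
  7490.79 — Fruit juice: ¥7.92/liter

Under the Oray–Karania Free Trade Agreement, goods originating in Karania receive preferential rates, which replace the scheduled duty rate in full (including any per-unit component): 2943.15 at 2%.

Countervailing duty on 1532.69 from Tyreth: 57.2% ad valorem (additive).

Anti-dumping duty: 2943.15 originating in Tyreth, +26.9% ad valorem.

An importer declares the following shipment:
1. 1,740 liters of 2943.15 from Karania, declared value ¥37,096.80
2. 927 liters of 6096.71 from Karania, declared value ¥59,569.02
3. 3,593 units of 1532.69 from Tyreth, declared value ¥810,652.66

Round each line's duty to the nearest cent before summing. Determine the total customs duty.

¥725,195.26

Line 1 (2943.15, Karania, 1,740 liters, ¥37,096.80):
Base rate for 2943.15 is 3.5%.
Origin Karania qualifies under the Oray–Karania agreement and 2943.15 is covered: preferential rate 2% applies instead.
The additional-duty order on 2943.15 targets Tyreth, not Karania; it does not apply.
Duty = ¥37,096.80 × 2% = ¥741.94.
Line 2 (6096.71, Karania, 927 liters, ¥59,569.02):
Base rate for 6096.71 is ¥5.83/liter.
Origin Karania is the FTA partner but 6096.71 is not on the preference list; base rate stands.
Duty = 927 × ¥5.83 = ¥5,404.41.
Line 3 (1532.69, Tyreth, 3,593 units, ¥810,652.66):
Base rate for 1532.69 is 31.5%.
Additional duty on 1532.69 from Tyreth: +57.2%. Applied ad valorem rate: 31.5% + 57.2% = 88.7%.
Duty = ¥810,652.66 × 88.7% = ¥719,048.91.
Total = ¥741.94 + ¥5,404.41 + ¥719,048.91 = ¥725,195.26.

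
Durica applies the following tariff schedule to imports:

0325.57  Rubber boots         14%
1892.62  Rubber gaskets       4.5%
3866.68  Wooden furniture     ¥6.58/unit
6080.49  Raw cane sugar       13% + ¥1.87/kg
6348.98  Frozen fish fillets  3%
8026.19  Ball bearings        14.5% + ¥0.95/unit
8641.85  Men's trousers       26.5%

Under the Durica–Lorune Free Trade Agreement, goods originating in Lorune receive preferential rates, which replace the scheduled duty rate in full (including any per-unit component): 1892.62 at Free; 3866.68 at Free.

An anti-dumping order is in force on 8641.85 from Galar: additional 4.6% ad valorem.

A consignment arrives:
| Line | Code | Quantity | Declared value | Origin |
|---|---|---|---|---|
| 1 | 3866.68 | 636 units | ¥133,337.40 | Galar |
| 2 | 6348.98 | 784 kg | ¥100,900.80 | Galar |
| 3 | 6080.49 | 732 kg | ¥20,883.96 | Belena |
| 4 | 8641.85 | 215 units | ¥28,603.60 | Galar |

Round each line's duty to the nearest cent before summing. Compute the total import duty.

Line 1 (3866.68, Galar, 636 units, ¥133,337.40):
Base rate for 3866.68 is ¥6.58/unit.
3866.68 has an FTA preferential rate, but origin Galar is not Lorune; base rate stands.
Duty = 636 × ¥6.58 = ¥4,184.88.
Line 2 (6348.98, Galar, 784 kg, ¥100,900.80):
Base rate for 6348.98 is 3%.
Duty = ¥100,900.80 × 3% = ¥3,027.02.
Line 3 (6080.49, Belena, 732 kg, ¥20,883.96):
Base rate for 6080.49 is 13% + ¥1.87/kg.
Duty = ¥20,883.96 × 13% + 732 × ¥1.87 = ¥4,083.75.
Line 4 (8641.85, Galar, 215 units, ¥28,603.60):
Base rate for 8641.85 is 26.5%.
Additional duty on 8641.85 from Galar: +4.6%. Applied ad valorem rate: 26.5% + 4.6% = 31.1%.
Duty = ¥28,603.60 × 31.1% = ¥8,895.72.
Total = ¥4,184.88 + ¥3,027.02 + ¥4,083.75 + ¥8,895.72 = ¥20,191.37.

¥20,191.37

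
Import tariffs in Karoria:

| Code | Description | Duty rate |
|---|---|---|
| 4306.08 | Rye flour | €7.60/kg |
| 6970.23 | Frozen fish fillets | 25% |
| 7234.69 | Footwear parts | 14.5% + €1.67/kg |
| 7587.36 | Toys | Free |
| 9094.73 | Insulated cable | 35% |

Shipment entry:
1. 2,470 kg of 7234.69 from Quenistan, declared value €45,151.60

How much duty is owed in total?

Line 1 (7234.69, Quenistan, 2,470 kg, €45,151.60):
Base rate for 7234.69 is 14.5% + €1.67/kg.
Duty = €45,151.60 × 14.5% + 2,470 × €1.67 = €10,671.88.

€10,671.88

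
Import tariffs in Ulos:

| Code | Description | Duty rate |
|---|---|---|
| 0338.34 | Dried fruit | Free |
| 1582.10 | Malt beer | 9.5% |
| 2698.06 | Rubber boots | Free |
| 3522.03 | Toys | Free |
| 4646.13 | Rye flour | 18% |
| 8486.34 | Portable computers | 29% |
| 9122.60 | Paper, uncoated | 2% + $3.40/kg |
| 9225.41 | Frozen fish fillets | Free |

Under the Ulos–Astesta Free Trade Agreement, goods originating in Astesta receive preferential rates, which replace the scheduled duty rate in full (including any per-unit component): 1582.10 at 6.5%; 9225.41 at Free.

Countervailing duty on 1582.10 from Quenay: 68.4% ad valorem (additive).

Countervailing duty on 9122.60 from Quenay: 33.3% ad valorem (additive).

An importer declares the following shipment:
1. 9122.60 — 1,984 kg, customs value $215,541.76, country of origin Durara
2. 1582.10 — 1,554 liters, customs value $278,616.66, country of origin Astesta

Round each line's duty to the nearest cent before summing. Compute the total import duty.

$29,166.52

Line 1 (9122.60, Durara, 1,984 kg, $215,541.76):
Base rate for 9122.60 is 2% + $3.40/kg.
The additional-duty order on 9122.60 targets Quenay, not Durara; it does not apply.
Duty = $215,541.76 × 2% + 1,984 × $3.40 = $11,056.44.
Line 2 (1582.10, Astesta, 1,554 liters, $278,616.66):
Base rate for 1582.10 is 9.5%.
Origin Astesta qualifies under the Ulos–Astesta agreement and 1582.10 is covered: preferential rate 6.5% applies instead.
The additional-duty order on 1582.10 targets Quenay, not Astesta; it does not apply.
Duty = $278,616.66 × 6.5% = $18,110.08.
Total = $11,056.44 + $18,110.08 = $29,166.52.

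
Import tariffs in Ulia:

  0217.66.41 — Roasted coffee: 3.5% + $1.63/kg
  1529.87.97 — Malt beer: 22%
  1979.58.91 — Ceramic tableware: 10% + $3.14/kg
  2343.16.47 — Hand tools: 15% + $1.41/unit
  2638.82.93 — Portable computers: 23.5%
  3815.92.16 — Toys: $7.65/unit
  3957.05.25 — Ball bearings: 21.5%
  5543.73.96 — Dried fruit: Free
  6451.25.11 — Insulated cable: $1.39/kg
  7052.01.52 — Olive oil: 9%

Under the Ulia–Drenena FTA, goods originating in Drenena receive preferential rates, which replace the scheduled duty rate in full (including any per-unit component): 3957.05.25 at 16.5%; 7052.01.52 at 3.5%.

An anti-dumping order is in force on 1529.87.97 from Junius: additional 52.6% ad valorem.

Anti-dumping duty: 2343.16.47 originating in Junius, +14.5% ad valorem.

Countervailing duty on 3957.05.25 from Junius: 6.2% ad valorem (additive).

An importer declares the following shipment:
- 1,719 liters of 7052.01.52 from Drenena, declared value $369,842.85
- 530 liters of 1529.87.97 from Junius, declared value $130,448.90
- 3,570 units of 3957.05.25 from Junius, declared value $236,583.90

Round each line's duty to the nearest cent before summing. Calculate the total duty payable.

Line 1 (7052.01.52, Drenena, 1,719 liters, $369,842.85):
Base rate for 7052.01.52 is 9%.
Origin Drenena qualifies under the Ulia–Drenena agreement and 7052.01.52 is covered: preferential rate 3.5% applies instead.
Duty = $369,842.85 × 3.5% = $12,944.50.
Line 2 (1529.87.97, Junius, 530 liters, $130,448.90):
Base rate for 1529.87.97 is 22%.
Additional duty on 1529.87.97 from Junius: +52.6%. Applied ad valorem rate: 22% + 52.6% = 74.6%.
Duty = $130,448.90 × 74.6% = $97,314.88.
Line 3 (3957.05.25, Junius, 3,570 units, $236,583.90):
Base rate for 3957.05.25 is 21.5%.
3957.05.25 has an FTA preferential rate, but origin Junius is not Drenena; base rate stands.
Additional duty on 3957.05.25 from Junius: +6.2%. Applied ad valorem rate: 21.5% + 6.2% = 27.7%.
Duty = $236,583.90 × 27.7% = $65,533.74.
Total = $12,944.50 + $97,314.88 + $65,533.74 = $175,793.12.

$175,793.12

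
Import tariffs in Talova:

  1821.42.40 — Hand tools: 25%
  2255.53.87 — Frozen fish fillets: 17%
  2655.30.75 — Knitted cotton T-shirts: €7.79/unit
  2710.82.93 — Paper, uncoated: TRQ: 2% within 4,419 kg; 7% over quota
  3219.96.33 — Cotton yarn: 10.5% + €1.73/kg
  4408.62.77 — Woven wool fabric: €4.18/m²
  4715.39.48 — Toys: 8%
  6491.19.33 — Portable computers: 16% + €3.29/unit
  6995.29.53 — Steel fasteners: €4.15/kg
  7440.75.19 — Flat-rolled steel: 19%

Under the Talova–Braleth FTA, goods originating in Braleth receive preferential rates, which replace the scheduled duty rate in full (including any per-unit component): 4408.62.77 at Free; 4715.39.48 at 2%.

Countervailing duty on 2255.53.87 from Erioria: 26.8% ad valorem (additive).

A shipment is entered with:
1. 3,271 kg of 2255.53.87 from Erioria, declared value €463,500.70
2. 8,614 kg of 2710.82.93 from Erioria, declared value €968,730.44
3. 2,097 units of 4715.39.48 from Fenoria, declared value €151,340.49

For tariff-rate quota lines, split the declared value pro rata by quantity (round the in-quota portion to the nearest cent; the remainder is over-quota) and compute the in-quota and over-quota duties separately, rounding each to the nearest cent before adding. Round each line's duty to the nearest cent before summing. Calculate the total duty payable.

Line 1 (2255.53.87, Erioria, 3,271 kg, €463,500.70):
Base rate for 2255.53.87 is 17%.
Additional duty on 2255.53.87 from Erioria: +26.8%. Applied ad valorem rate: 17% + 26.8% = 43.8%.
Duty = €463,500.70 × 43.8% = €203,013.31.
Line 2 (2710.82.93, Erioria, 8,614 kg, €968,730.44):
Code 2710.82.93 is under a tariff-rate quota (threshold 4,419 kg). In-quota: 4,419 kg at 2%; over-quota: 4,195 kg at 7%.
Pro-rata value split: in-quota = €968,730.44 × 4,419/8,614 = €496,960.74; over-quota = €968,730.44 − €496,960.74 = €471,769.70.
In-quota duty = €496,960.74 × 2% = €9,939.21. Over-quota duty = €471,769.70 × 7% = €33,023.88.
Line duty = €9,939.21 + €33,023.88 = €42,963.09.
Line 3 (4715.39.48, Fenoria, 2,097 units, €151,340.49):
Base rate for 4715.39.48 is 8%.
4715.39.48 has an FTA preferential rate, but origin Fenoria is not Braleth; base rate stands.
Duty = €151,340.49 × 8% = €12,107.24.
Total = €203,013.31 + €42,963.09 + €12,107.24 = €258,083.64.

€258,083.64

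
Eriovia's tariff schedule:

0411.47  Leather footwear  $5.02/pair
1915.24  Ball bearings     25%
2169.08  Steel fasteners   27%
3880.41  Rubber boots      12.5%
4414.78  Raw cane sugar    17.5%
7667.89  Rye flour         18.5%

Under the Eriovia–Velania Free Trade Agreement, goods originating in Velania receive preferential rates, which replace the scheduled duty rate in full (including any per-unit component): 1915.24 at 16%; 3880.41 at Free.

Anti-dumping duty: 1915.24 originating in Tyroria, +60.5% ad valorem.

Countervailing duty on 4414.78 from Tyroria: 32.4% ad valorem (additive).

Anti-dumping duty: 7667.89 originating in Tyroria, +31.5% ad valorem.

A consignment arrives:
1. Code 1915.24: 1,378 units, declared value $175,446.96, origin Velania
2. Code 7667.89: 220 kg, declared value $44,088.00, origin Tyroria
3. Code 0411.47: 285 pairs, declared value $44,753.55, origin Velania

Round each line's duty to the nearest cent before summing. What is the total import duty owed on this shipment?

$51,546.21

Line 1 (1915.24, Velania, 1,378 units, $175,446.96):
Base rate for 1915.24 is 25%.
Origin Velania qualifies under the Eriovia–Velania agreement and 1915.24 is covered: preferential rate 16% applies instead.
The additional-duty order on 1915.24 targets Tyroria, not Velania; it does not apply.
Duty = $175,446.96 × 16% = $28,071.51.
Line 2 (7667.89, Tyroria, 220 kg, $44,088.00):
Base rate for 7667.89 is 18.5%.
Additional duty on 7667.89 from Tyroria: +31.5%. Applied ad valorem rate: 18.5% + 31.5% = 50%.
Duty = $44,088.00 × 50% = $22,044.00.
Line 3 (0411.47, Velania, 285 pairs, $44,753.55):
Base rate for 0411.47 is $5.02/pair.
Origin Velania is the FTA partner but 0411.47 is not on the preference list; base rate stands.
Duty = 285 × $5.02 = $1,430.70.
Total = $28,071.51 + $22,044.00 + $1,430.70 = $51,546.21.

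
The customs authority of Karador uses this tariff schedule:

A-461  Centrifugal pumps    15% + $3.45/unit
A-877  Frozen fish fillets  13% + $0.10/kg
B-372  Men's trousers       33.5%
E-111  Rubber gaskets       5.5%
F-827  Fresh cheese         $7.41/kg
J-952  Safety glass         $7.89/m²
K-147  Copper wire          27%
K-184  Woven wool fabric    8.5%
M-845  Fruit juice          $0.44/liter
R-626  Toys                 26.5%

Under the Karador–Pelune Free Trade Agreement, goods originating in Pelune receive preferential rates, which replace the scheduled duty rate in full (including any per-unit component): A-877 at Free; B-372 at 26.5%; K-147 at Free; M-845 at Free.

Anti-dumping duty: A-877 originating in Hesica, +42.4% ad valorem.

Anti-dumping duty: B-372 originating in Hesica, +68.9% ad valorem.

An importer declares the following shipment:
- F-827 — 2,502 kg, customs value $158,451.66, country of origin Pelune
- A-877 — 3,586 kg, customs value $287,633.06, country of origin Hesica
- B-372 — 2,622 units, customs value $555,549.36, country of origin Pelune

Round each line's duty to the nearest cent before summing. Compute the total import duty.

$325,467.72

Line 1 (F-827, Pelune, 2,502 kg, $158,451.66):
Base rate for F-827 is $7.41/kg.
Origin Pelune is the FTA partner but F-827 is not on the preference list; base rate stands.
Duty = 2,502 × $7.41 = $18,539.82.
Line 2 (A-877, Hesica, 3,586 kg, $287,633.06):
Base rate for A-877 is 13% + $0.10/kg.
A-877 has an FTA preferential rate, but origin Hesica is not Pelune; base rate stands.
Additional duty on A-877 from Hesica: +42.4%. Applied ad valorem rate: 13% + 42.4% = 55.4%.
Duty = $287,633.06 × 55.4% + 3,586 × $0.10 = $159,707.32.
Line 3 (B-372, Pelune, 2,622 units, $555,549.36):
Base rate for B-372 is 33.5%.
Origin Pelune qualifies under the Karador–Pelune agreement and B-372 is covered: preferential rate 26.5% applies instead.
The additional-duty order on B-372 targets Hesica, not Pelune; it does not apply.
Duty = $555,549.36 × 26.5% = $147,220.58.
Total = $18,539.82 + $159,707.32 + $147,220.58 = $325,467.72.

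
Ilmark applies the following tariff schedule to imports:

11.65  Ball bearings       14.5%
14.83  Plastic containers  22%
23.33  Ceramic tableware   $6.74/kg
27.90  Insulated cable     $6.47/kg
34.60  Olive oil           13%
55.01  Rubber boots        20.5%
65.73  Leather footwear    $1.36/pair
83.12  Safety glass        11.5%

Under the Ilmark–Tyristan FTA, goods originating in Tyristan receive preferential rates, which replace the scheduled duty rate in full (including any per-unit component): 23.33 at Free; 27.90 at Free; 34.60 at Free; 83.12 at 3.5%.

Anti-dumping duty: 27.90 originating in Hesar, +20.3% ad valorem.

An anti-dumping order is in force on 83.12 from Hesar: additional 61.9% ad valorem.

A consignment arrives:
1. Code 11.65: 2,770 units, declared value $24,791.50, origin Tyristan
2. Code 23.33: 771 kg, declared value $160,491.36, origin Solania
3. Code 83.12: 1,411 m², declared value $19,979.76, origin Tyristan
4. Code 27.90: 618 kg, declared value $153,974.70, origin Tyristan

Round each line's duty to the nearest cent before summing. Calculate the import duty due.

$9,490.60

Line 1 (11.65, Tyristan, 2,770 units, $24,791.50):
Base rate for 11.65 is 14.5%.
Origin Tyristan is the FTA partner but 11.65 is not on the preference list; base rate stands.
Duty = $24,791.50 × 14.5% = $3,594.77.
Line 2 (23.33, Solania, 771 kg, $160,491.36):
Base rate for 23.33 is $6.74/kg.
23.33 has an FTA preferential rate, but origin Solania is not Tyristan; base rate stands.
Duty = 771 × $6.74 = $5,196.54.
Line 3 (83.12, Tyristan, 1,411 m², $19,979.76):
Base rate for 83.12 is 11.5%.
Origin Tyristan qualifies under the Ilmark–Tyristan agreement and 83.12 is covered: preferential rate 3.5% applies instead.
The additional-duty order on 83.12 targets Hesar, not Tyristan; it does not apply.
Duty = $19,979.76 × 3.5% = $699.29.
Line 4 (27.90, Tyristan, 618 kg, $153,974.70):
Base rate for 27.90 is $6.47/kg.
Origin Tyristan qualifies under the Ilmark–Tyristan agreement and 27.90 is covered: preferential rate Free applies instead.
The additional-duty order on 27.90 targets Hesar, not Tyristan; it does not apply.
Duty = $153,974.70 × 0% = $0.00.
Total = $3,594.77 + $5,196.54 + $699.29 + $0.00 = $9,490.60.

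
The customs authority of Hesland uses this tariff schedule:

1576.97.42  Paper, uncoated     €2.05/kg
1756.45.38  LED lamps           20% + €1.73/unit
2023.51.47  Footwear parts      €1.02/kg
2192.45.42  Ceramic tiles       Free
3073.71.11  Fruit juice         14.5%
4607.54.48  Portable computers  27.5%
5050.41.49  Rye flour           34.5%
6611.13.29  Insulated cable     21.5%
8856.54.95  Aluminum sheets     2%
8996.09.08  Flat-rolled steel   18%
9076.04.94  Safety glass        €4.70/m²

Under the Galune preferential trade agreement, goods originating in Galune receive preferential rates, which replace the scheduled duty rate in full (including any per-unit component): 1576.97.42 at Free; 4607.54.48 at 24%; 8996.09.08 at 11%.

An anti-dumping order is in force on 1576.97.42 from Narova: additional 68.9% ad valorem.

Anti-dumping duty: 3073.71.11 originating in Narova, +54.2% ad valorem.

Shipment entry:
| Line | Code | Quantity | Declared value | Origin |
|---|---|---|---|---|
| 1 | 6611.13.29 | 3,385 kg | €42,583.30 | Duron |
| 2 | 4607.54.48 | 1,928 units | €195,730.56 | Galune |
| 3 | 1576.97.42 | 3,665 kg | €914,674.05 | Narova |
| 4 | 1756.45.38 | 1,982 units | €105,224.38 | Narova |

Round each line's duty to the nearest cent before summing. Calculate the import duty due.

Line 1 (6611.13.29, Duron, 3,385 kg, €42,583.30):
Base rate for 6611.13.29 is 21.5%.
Duty = €42,583.30 × 21.5% = €9,155.41.
Line 2 (4607.54.48, Galune, 1,928 units, €195,730.56):
Base rate for 4607.54.48 is 27.5%.
Origin Galune qualifies under the Hesland–Galune agreement and 4607.54.48 is covered: preferential rate 24% applies instead.
Duty = €195,730.56 × 24% = €46,975.33.
Line 3 (1576.97.42, Narova, 3,665 kg, €914,674.05):
Base rate for 1576.97.42 is €2.05/kg.
1576.97.42 has an FTA preferential rate, but origin Narova is not Galune; base rate stands.
Additional duty on 1576.97.42 from Narova: +68.9% ad valorem. Applied ad valorem rate = 68.9%.
Duty = €914,674.05 × 68.9% + 3,665 × €2.05 = €637,723.67.
Line 4 (1756.45.38, Narova, 1,982 units, €105,224.38):
Base rate for 1756.45.38 is 20% + €1.73/unit.
Duty = €105,224.38 × 20% + 1,982 × €1.73 = €24,473.74.
Total = €9,155.41 + €46,975.33 + €637,723.67 + €24,473.74 = €718,328.15.

€718,328.15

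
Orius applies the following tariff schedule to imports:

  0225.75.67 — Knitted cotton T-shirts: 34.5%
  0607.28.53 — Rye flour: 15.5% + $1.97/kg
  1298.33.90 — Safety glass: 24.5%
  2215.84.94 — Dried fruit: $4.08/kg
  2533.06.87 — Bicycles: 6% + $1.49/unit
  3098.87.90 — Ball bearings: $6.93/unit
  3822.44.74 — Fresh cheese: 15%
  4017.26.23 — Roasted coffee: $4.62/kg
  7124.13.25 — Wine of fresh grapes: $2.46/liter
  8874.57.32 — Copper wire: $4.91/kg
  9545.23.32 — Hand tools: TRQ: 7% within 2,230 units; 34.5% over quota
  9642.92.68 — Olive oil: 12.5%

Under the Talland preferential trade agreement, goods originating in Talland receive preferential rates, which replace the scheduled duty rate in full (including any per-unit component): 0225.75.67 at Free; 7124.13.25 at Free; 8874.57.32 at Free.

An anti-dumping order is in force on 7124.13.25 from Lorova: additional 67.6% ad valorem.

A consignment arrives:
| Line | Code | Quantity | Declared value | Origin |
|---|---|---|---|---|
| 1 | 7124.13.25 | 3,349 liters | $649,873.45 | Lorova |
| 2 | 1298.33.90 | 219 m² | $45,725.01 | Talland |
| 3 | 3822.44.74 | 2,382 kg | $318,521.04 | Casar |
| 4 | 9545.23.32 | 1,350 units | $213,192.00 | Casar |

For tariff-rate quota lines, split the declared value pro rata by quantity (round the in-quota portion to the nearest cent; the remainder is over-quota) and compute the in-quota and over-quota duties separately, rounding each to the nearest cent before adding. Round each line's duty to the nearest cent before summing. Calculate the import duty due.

Line 1 (7124.13.25, Lorova, 3,349 liters, $649,873.45):
Base rate for 7124.13.25 is $2.46/liter.
7124.13.25 has an FTA preferential rate, but origin Lorova is not Talland; base rate stands.
Additional duty on 7124.13.25 from Lorova: +67.6% ad valorem. Applied ad valorem rate = 67.6%.
Duty = $649,873.45 × 67.6% + 3,349 × $2.46 = $447,552.99.
Line 2 (1298.33.90, Talland, 219 m², $45,725.01):
Base rate for 1298.33.90 is 24.5%.
Origin Talland is the FTA partner but 1298.33.90 is not on the preference list; base rate stands.
Duty = $45,725.01 × 24.5% = $11,202.63.
Line 3 (3822.44.74, Casar, 2,382 kg, $318,521.04):
Base rate for 3822.44.74 is 15%.
Duty = $318,521.04 × 15% = $47,778.16.
Line 4 (9545.23.32, Casar, 1,350 units, $213,192.00):
Code 9545.23.32 is under a tariff-rate quota (threshold 2,230 units). Quantity 1,350 units is within the quota, so the in-quota rate 7% applies to the full value.
Duty = $213,192.00 × 7% = $14,923.44.
Total = $447,552.99 + $11,202.63 + $47,778.16 + $14,923.44 = $521,457.22.

$521,457.22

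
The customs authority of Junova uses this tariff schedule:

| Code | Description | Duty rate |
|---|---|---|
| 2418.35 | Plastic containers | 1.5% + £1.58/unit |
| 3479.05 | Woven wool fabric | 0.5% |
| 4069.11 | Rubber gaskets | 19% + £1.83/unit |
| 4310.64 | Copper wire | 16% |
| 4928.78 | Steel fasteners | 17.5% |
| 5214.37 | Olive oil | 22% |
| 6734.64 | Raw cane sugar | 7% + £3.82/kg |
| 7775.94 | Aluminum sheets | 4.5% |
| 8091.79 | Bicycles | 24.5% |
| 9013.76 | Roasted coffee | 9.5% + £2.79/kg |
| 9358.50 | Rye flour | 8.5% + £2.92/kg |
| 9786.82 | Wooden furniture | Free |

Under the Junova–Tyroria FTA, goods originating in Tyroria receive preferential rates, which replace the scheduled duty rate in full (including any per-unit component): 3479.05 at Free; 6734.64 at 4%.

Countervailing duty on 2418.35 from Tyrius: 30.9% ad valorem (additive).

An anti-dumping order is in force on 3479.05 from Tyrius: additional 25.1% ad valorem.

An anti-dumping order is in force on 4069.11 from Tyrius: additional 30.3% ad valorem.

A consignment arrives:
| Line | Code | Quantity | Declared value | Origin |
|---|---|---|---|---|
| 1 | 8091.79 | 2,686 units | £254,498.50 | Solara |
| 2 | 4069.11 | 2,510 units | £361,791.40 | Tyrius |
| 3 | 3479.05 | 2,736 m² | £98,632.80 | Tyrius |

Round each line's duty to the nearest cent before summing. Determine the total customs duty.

£270,558.59

Line 1 (8091.79, Solara, 2,686 units, £254,498.50):
Base rate for 8091.79 is 24.5%.
Duty = £254,498.50 × 24.5% = £62,352.13.
Line 2 (4069.11, Tyrius, 2,510 units, £361,791.40):
Base rate for 4069.11 is 19% + £1.83/unit.
Additional duty on 4069.11 from Tyrius: +30.3%. Applied ad valorem rate: 19% + 30.3% = 49.3%.
Duty = £361,791.40 × 49.3% + 2,510 × £1.83 = £182,956.46.
Line 3 (3479.05, Tyrius, 2,736 m², £98,632.80):
Base rate for 3479.05 is 0.5%.
3479.05 has an FTA preferential rate, but origin Tyrius is not Tyroria; base rate stands.
Additional duty on 3479.05 from Tyrius: +25.1%. Applied ad valorem rate: 0.5% + 25.1% = 25.6%.
Duty = £98,632.80 × 25.6% = £25,250.00.
Total = £62,352.13 + £182,956.46 + £25,250.00 = £270,558.59.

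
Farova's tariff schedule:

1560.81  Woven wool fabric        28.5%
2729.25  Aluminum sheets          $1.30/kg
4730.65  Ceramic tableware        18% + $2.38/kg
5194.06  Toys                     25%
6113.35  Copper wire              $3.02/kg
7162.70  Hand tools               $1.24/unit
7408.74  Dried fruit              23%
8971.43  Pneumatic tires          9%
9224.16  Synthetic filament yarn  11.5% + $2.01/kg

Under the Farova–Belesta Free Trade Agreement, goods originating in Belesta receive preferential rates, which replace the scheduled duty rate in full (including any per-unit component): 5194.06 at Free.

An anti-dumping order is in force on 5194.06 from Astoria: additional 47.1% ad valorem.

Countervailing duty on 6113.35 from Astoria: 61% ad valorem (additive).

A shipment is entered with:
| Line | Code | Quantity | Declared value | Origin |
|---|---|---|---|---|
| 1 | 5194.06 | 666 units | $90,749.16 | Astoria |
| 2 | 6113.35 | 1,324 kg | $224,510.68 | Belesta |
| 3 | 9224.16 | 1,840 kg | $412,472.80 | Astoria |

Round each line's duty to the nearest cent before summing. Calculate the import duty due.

Line 1 (5194.06, Astoria, 666 units, $90,749.16):
Base rate for 5194.06 is 25%.
5194.06 has an FTA preferential rate, but origin Astoria is not Belesta; base rate stands.
Additional duty on 5194.06 from Astoria: +47.1%. Applied ad valorem rate: 25% + 47.1% = 72.1%.
Duty = $90,749.16 × 72.1% = $65,430.14.
Line 2 (6113.35, Belesta, 1,324 kg, $224,510.68):
Base rate for 6113.35 is $3.02/kg.
Origin Belesta is the FTA partner but 6113.35 is not on the preference list; base rate stands.
The additional-duty order on 6113.35 targets Astoria, not Belesta; it does not apply.
Duty = 1,324 × $3.02 = $3,998.48.
Line 3 (9224.16, Astoria, 1,840 kg, $412,472.80):
Base rate for 9224.16 is 11.5% + $2.01/kg.
Duty = $412,472.80 × 11.5% + 1,840 × $2.01 = $51,132.77.
Total = $65,430.14 + $3,998.48 + $51,132.77 = $120,561.39.

$120,561.39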